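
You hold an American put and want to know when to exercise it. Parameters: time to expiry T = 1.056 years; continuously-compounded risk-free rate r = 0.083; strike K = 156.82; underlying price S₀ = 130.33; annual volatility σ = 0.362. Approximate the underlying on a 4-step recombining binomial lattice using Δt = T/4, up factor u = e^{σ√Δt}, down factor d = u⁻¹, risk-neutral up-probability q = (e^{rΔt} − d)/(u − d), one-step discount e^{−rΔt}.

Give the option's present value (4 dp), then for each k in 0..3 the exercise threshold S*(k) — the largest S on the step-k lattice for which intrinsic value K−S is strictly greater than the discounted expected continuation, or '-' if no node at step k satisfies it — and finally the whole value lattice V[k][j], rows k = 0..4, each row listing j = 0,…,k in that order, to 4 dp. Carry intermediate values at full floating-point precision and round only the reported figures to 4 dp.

price = 31.7367
boundary = - 108.2097 89.8437 108.2097
tree:
31.7367
48.6103 17.0794
66.9763 29.5019 6.0170
82.2251 48.6103 12.6250 0.0000
94.8857 66.9763 26.4900 0.0000 0.0000

Δt=0.26400, u=1.20442, d=0.83027, q=0.51285, disc=e^(-rΔt)=0.97833
k=4 terminal: V=max(K-S,0) → 94.8857 66.9763 26.4900 0.0000 0.0000
k=3: j=0 S=74.5949 intr=82.2251 cont=78.8262 V=82.2251[EX]; j=1 S=108.2097 intr=48.6103 cont=45.2115 V=48.6103[EX]; j=2 S=156.9722 intr=0.0000 cont=12.6250 V=12.6250[hold]; j=3 S=227.7086 intr=0.0000 cont=0.0000 V=0.0000[hold]  S*(3)=108.2097
k=2: j=0 S=89.8437 intr=66.9763 cont=63.5774 V=66.9763[EX]; j=1 S=130.3300 intr=26.4900 cont=29.5019 V=29.5019[hold]; j=2 S=189.0606 intr=0.0000 cont=6.0170 V=6.0170[hold]  S*(2)=89.8437
k=1: j=0 S=108.2097 intr=48.6103 cont=46.7226 V=48.6103[EX]; j=1 S=156.9722 intr=0.0000 cont=17.0794 V=17.0794[hold]  S*(1)=108.2097
k=0: j=0 S=130.3300 intr=26.4900 cont=31.7367 V=31.7367[hold]  S*(0)=-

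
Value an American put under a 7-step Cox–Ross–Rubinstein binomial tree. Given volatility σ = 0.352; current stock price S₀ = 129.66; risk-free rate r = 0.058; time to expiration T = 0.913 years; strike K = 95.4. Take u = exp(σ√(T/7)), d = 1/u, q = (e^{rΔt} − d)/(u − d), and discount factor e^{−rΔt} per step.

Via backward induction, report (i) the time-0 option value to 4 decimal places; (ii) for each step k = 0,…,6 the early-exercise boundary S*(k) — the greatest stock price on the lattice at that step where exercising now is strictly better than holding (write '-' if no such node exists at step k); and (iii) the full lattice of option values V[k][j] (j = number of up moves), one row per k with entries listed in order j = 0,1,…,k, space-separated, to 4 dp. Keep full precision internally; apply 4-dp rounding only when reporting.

price = 2.9118
boundary = - - - - - 68.6687 77.9773
tree:
2.9118
4.7991 1.0542
7.7409 1.9075 0.2102
12.1549 3.4102 0.4220 0.0000
18.4409 6.0050 0.8472 0.0000 0.0000
26.7313 10.3668 1.7005 0.0000 0.0000 0.0000
34.9287 17.4227 3.4136 0.0000 0.0000 0.0000 0.0000
42.1475 26.7313 6.8522 0.0000 0.0000 0.0000 0.0000 0.0000

params: Δt=0.13043 u=1.13556 d=0.88062 q=0.49805 e^(-rΔt)=0.99246
t_7 payoffs: 42.1475 26.7313 6.8522 0.0000 0.0000 0.0000 0.0000 0.0000
t_6: node(6,0) S=60.4713 payoff=34.9287 vs cont=34.2097 → 34.9287 [stop]  node(6,1) S=77.9773 payoff=17.4227 vs cont=16.7037 → 17.4227 [stop]  node(6,2) S=100.5512 payoff=0.0000 vs cont=3.4136 → 3.4136 [wait]  node(6,3) S=129.6600 payoff=0.0000 vs cont=0.0000 → 0.0000 [wait]  node(6,4) S=167.1956 payoff=0.0000 vs cont=0.0000 → 0.0000 [wait]  node(6,5) S=215.5975 payoff=0.0000 vs cont=0.0000 → 0.0000 [wait]  node(6,6) S=278.0114 payoff=0.0000 vs cont=0.0000 → 0.0000 [wait]  ⇒ S*(6)=77.9773
t_5: node(5,0) S=68.6687 payoff=26.7313 vs cont=26.0123 → 26.7313 [stop]  node(5,1) S=88.5478 payoff=6.8522 vs cont=10.3668 → 10.3668 [wait]  node(5,2) S=114.1817 payoff=0.0000 vs cont=1.7005 → 1.7005 [wait]  node(5,3) S=147.2365 payoff=0.0000 vs cont=0.0000 → 0.0000 [wait]  node(5,4) S=189.8604 payoff=0.0000 vs cont=0.0000 → 0.0000 [wait]  node(5,5) S=244.8236 payoff=0.0000 vs cont=0.0000 → 0.0000 [wait]  ⇒ S*(5)=68.6687
t_4: node(4,0) S=77.9773 payoff=17.4227 vs cont=18.4409 → 18.4409 [wait]  node(4,1) S=100.5512 payoff=0.0000 vs cont=6.0050 → 6.0050 [wait]  node(4,2) S=129.6600 payoff=0.0000 vs cont=0.8472 → 0.8472 [wait]  node(4,3) S=167.1956 payoff=0.0000 vs cont=0.0000 → 0.0000 [wait]  node(4,4) S=215.5975 payoff=0.0000 vs cont=0.0000 → 0.0000 [wait]  ⇒ S*(4)=-
t_3: node(3,0) S=88.5478 payoff=6.8522 vs cont=12.1549 → 12.1549 [wait]  node(3,1) S=114.1817 payoff=0.0000 vs cont=3.4102 → 3.4102 [wait]  node(3,2) S=147.2365 payoff=0.0000 vs cont=0.4220 → 0.4220 [wait]  node(3,3) S=189.8604 payoff=0.0000 vs cont=0.0000 → 0.0000 [wait]  ⇒ S*(3)=-
t_2: node(2,0) S=100.5512 payoff=0.0000 vs cont=7.7409 → 7.7409 [wait]  node(2,1) S=129.6600 payoff=0.0000 vs cont=1.9075 → 1.9075 [wait]  node(2,2) S=167.1956 payoff=0.0000 vs cont=0.2102 → 0.2102 [wait]  ⇒ S*(2)=-
t_1: node(1,0) S=114.1817 payoff=0.0000 vs cont=4.7991 → 4.7991 [wait]  node(1,1) S=147.2365 payoff=0.0000 vs cont=1.0542 → 1.0542 [wait]  ⇒ S*(1)=-
t_0: node(0,0) S=129.6600 payoff=0.0000 vs cont=2.9118 → 2.9118 [wait]  ⇒ S*(0)=-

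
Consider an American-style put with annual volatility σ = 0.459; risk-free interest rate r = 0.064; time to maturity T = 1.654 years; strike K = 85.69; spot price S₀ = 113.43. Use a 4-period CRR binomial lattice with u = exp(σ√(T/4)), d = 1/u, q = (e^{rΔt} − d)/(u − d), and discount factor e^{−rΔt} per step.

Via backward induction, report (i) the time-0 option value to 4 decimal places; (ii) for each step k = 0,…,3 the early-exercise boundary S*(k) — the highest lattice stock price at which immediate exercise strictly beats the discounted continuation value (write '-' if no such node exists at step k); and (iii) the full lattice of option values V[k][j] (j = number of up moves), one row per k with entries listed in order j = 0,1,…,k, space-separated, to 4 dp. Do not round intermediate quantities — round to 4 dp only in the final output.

price = 9.5914
boundary = - - - 46.7924
tree:
9.5914
15.8584 3.1128
25.4160 6.0481 0.0000
38.8976 11.7512 0.0000 0.0000
50.8570 22.8322 0.0000 0.0000 0.0000

Δt=0.41350, u=1.34333, d=0.74442, q=0.47152, disc=e^(-rΔt)=0.97388
k=4 terminal: V=max(K-S,0) → 50.8570 22.8322 0.0000 0.0000 0.0000
k=3: j=0 S=46.7924 intr=38.8976 cont=36.6597 V=38.8976[EX]; j=1 S=84.4391 intr=1.2509 cont=11.7512 V=11.7512[hold]; j=2 S=152.3745 intr=0.0000 cont=0.0000 V=0.0000[hold]; j=3 S=274.9671 intr=0.0000 cont=0.0000 V=0.0000[hold]  S*(3)=46.7924
k=2: j=0 S=62.8578 intr=22.8322 cont=25.4160 V=25.4160[hold]; j=1 S=113.4300 intr=0.0000 cont=6.0481 V=6.0481[hold]; j=2 S=204.6899 intr=0.0000 cont=0.0000 V=0.0000[hold]  S*(2)=-
k=1: j=0 S=84.4391 intr=1.2509 cont=15.8584 V=15.8584[hold]; j=1 S=152.3745 intr=0.0000 cont=3.1128 V=3.1128[hold]  S*(1)=-
k=0: j=0 S=113.4300 intr=0.0000 cont=9.5914 V=9.5914[hold]  S*(0)=-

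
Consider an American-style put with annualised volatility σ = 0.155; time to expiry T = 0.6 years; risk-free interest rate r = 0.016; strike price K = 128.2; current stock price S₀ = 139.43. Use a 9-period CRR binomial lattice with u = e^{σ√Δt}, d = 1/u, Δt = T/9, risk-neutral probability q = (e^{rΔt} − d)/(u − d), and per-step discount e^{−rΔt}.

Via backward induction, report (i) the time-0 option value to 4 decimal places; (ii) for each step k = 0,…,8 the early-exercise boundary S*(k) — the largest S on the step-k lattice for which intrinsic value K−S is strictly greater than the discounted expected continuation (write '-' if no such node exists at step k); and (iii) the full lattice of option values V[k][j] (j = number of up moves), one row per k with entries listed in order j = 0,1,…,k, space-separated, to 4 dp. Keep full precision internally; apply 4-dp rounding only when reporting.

price = 2.1354
boundary = - - - - - - 109.6658 114.1437 118.8045
tree:
2.1354
3.2984 0.9923
4.9752 1.6507 0.3446
7.2989 2.6928 0.6259 0.0678
10.3645 4.2893 1.1231 0.1366 0.0000
14.1671 6.6341 1.9846 0.2754 0.0000 0.0000
18.5342 9.8877 3.4377 0.5550 0.0000 0.0000 0.0000
22.8364 14.0563 5.7952 1.1186 0.0000 0.0000 0.0000 0.0000
26.9699 18.5342 9.3955 2.2547 0.0000 0.0000 0.0000 0.0000 0.0000
30.9412 22.8364 14.0563 4.5444 0.0000 0.0000 0.0000 0.0000 0.0000 0.0000

params: Δt=0.06667 u=1.04083 d=0.96077 q=0.50333 e^(-rΔt)=0.99893
t_9 payoffs: 30.9412 22.8364 14.0563 4.5444 0.0000 0.0000 0.0000 0.0000 0.0000 0.0000
t_8: node(8,0) S=101.2301 payoff=26.9699 vs cont=26.8332 → 26.9699 [stop]  node(8,1) S=109.6658 payoff=18.5342 vs cont=18.3975 → 18.5342 [stop]  node(8,2) S=118.8045 payoff=9.3955 vs cont=9.2588 → 9.3955 [stop]  node(8,3) S=128.7048 payoff=0.0000 vs cont=2.2547 → 2.2547 [wait]  node(8,4) S=139.4300 payoff=0.0000 vs cont=0.0000 → 0.0000 [wait]  node(8,5) S=151.0490 payoff=0.0000 vs cont=0.0000 → 0.0000 [wait]  node(8,6) S=163.6363 payoff=0.0000 vs cont=0.0000 → 0.0000 [wait]  node(8,7) S=177.2724 payoff=0.0000 vs cont=0.0000 → 0.0000 [wait]  node(8,8) S=192.0449 payoff=0.0000 vs cont=0.0000 → 0.0000 [wait]  ⇒ S*(8)=118.8045
t_7: node(7,0) S=105.3636 payoff=22.8364 vs cont=22.6998 → 22.8364 [stop]  node(7,1) S=114.1437 payoff=14.0563 vs cont=13.9196 → 14.0563 [stop]  node(7,2) S=123.6556 payoff=4.5444 vs cont=5.7952 → 5.7952 [wait]  node(7,3) S=133.9601 payoff=0.0000 vs cont=1.1186 → 1.1186 [wait]  node(7,4) S=145.1233 payoff=0.0000 vs cont=0.0000 → 0.0000 [wait]  node(7,5) S=157.2167 payoff=0.0000 vs cont=0.0000 → 0.0000 [wait]  node(7,6) S=170.3179 payoff=0.0000 vs cont=0.0000 → 0.0000 [wait]  node(7,7) S=184.5109 payoff=0.0000 vs cont=0.0000 → 0.0000 [wait]  ⇒ S*(7)=114.1437
t_6: node(6,0) S=109.6658 payoff=18.5342 vs cont=18.3975 → 18.5342 [stop]  node(6,1) S=118.8045 payoff=9.3955 vs cont=9.8877 → 9.8877 [wait]  node(6,2) S=128.7048 payoff=0.0000 vs cont=3.4377 → 3.4377 [wait]  node(6,3) S=139.4300 payoff=0.0000 vs cont=0.5550 → 0.5550 [wait]  node(6,4) S=151.0490 payoff=0.0000 vs cont=0.0000 → 0.0000 [wait]  node(6,5) S=163.6363 payoff=0.0000 vs cont=0.0000 → 0.0000 [wait]  node(6,6) S=177.2724 payoff=0.0000 vs cont=0.0000 → 0.0000 [wait]  ⇒ S*(6)=109.6658
t_5: node(5,0) S=114.1437 payoff=14.0563 vs cont=14.1671 → 14.1671 [wait]  node(5,1) S=123.6556 payoff=4.5444 vs cont=6.6341 → 6.6341 [wait]  node(5,2) S=133.9601 payoff=0.0000 vs cont=1.9846 → 1.9846 [wait]  node(5,3) S=145.1233 payoff=0.0000 vs cont=0.2754 → 0.2754 [wait]  node(5,4) S=157.2167 payoff=0.0000 vs cont=0.0000 → 0.0000 [wait]  node(5,5) S=170.3179 payoff=0.0000 vs cont=0.0000 → 0.0000 [wait]  ⇒ S*(5)=-
t_4: node(4,0) S=118.8045 payoff=9.3955 vs cont=10.3645 → 10.3645 [wait]  node(4,1) S=128.7048 payoff=0.0000 vs cont=4.2893 → 4.2893 [wait]  node(4,2) S=139.4300 payoff=0.0000 vs cont=1.1231 → 1.1231 [wait]  node(4,3) S=151.0490 payoff=0.0000 vs cont=0.1366 → 0.1366 [wait]  node(4,4) S=163.6363 payoff=0.0000 vs cont=0.0000 → 0.0000 [wait]  ⇒ S*(4)=-
t_3: node(3,0) S=123.6556 payoff=4.5444 vs cont=7.2989 → 7.2989 [wait]  node(3,1) S=133.9601 payoff=0.0000 vs cont=2.6928 → 2.6928 [wait]  node(3,2) S=145.1233 payoff=0.0000 vs cont=0.6259 → 0.6259 [wait]  node(3,3) S=157.2167 payoff=0.0000 vs cont=0.0678 → 0.0678 [wait]  ⇒ S*(3)=-
t_2: node(2,0) S=128.7048 payoff=0.0000 vs cont=4.9752 → 4.9752 [wait]  node(2,1) S=139.4300 payoff=0.0000 vs cont=1.6507 → 1.6507 [wait]  node(2,2) S=151.0490 payoff=0.0000 vs cont=0.3446 → 0.3446 [wait]  ⇒ S*(2)=-
t_1: node(1,0) S=133.9601 payoff=0.0000 vs cont=3.2984 → 3.2984 [wait]  node(1,1) S=145.1233 payoff=0.0000 vs cont=0.9923 → 0.9923 [wait]  ⇒ S*(1)=-
t_0: node(0,0) S=139.4300 payoff=0.0000 vs cont=2.1354 → 2.1354 [wait]  ⇒ S*(0)=-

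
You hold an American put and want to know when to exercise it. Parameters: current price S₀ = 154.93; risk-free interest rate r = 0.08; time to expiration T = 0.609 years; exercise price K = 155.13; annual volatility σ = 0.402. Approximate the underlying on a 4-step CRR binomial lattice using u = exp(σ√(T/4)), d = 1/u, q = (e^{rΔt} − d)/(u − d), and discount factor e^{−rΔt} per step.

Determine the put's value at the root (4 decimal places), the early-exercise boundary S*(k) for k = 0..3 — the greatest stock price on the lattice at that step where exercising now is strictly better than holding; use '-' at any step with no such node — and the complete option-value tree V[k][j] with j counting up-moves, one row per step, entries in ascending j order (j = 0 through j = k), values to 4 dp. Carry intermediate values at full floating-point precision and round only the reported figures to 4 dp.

params: Δt=0.15225 u=1.16983 d=0.85483 q=0.49977 e^(-rΔt)=0.98789
t_4 payoffs: 72.4031 41.9184 0.2000 0.0000 0.0000
t_3: node(3,0) S=96.7762 payoff=58.3538 vs cont=56.4757 → 58.3538 [stop]  node(3,1) S=132.4382 payoff=22.6918 vs cont=20.8138 → 22.6918 [stop]  node(3,2) S=181.2416 payoff=0.0000 vs cont=0.0988 → 0.0988 [wait]  node(3,3) S=248.0289 payoff=0.0000 vs cont=0.0000 → 0.0000 [wait]  ⇒ S*(3)=132.4382
t_2: node(2,0) S=113.2116 payoff=41.9184 vs cont=40.0404 → 41.9184 [stop]  node(2,1) S=154.9300 payoff=0.2000 vs cont=11.2625 → 11.2625 [wait]  node(2,2) S=212.0216 payoff=0.0000 vs cont=0.0488 → 0.0488 [wait]  ⇒ S*(2)=113.2116
t_1: node(1,0) S=132.4382 payoff=22.6918 vs cont=26.2756 → 26.2756 [wait]  node(1,1) S=181.2416 payoff=0.0000 vs cont=5.5898 → 5.5898 [wait]  ⇒ S*(1)=-
t_0: node(0,0) S=154.9300 payoff=0.2000 vs cont=15.7445 → 15.7445 [wait]  ⇒ S*(0)=-

price = 15.7445
boundary = - - 113.2116 132.4382
tree:
15.7445
26.2756 5.5898
41.9184 11.2625 0.0488
58.3538 22.6918 0.0988 0.0000
72.4031 41.9184 0.2000 0.0000 0.0000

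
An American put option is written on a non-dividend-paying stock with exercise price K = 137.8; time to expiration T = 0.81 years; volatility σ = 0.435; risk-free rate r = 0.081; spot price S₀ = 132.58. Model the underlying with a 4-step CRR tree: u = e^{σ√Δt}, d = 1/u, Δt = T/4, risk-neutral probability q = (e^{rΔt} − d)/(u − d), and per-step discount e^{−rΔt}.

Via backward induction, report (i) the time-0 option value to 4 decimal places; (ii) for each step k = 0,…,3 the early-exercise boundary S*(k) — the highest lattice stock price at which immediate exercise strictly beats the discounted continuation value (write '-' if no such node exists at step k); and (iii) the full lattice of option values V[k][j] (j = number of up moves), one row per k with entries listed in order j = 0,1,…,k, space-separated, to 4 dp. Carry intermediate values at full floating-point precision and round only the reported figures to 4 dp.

Δt=0.20250  u=1.21622  d=0.82222  q=0.49319  discount=0.98373
step 4 (expiry): payoffs max(K−S,0) = 77.2066 48.1703 5.2200 0.0000 0.0000
step 3: (k=3,j=0): S=73.6951, (K−S)⁺=64.1049, hold=61.8631 ⇒ V=64.1049 exercise | (k=3,j=1): S=109.0096, (K−S)⁺=28.7904, hold=26.5485 ⇒ V=28.7904 exercise | (k=3,j=2): S=161.2468, (K−S)⁺=0.0000, hold=2.6025 ⇒ V=2.6025 continue | (k=3,j=3): S=238.5160, (K−S)⁺=0.0000, hold=0.0000 ⇒ V=0.0000 continue  boundary S*=109.0096
step 2: (k=2,j=0): S=89.6297, (K−S)⁺=48.1703, hold=45.9285 ⇒ V=48.1703 exercise | (k=2,j=1): S=132.5800, (K−S)⁺=5.2200, hold=15.6165 ⇒ V=15.6165 continue | (k=2,j=2): S=196.1121, (K−S)⁺=0.0000, hold=1.2975 ⇒ V=1.2975 continue  boundary S*=89.6297
step 1: (k=1,j=0): S=109.0096, (K−S)⁺=28.7904, hold=31.5926 ⇒ V=31.5926 continue | (k=1,j=1): S=161.2468, (K−S)⁺=0.0000, hold=8.4153 ⇒ V=8.4153 continue  boundary S*=-
step 0: (k=0,j=0): S=132.5800, (K−S)⁺=5.2200, hold=19.8337 ⇒ V=19.8337 continue  boundary S*=-

price = 19.8337
boundary = - - 89.6297 109.0096
tree:
19.8337
31.5926 8.4153
48.1703 15.6165 1.2975
64.1049 28.7904 2.6025 0.0000
77.2066 48.1703 5.2200 0.0000 0.0000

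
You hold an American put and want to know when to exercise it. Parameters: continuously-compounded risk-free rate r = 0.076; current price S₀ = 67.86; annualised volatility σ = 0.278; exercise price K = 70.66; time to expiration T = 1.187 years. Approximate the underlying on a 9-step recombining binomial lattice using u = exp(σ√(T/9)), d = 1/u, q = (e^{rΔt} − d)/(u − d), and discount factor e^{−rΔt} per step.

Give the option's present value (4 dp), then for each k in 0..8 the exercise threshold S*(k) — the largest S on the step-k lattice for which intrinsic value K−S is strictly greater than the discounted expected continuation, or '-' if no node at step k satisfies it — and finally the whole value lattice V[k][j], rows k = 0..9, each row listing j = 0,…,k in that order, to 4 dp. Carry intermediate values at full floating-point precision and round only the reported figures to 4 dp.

price = 7.3690
boundary = - - 55.4525 50.1274 55.4525 50.1274 55.4525 50.1274 55.4525
tree:
7.3690
10.7513 4.4453
15.2075 6.9192 2.2887
20.5326 10.4432 3.8584 0.9101
25.3464 15.2075 6.3261 1.6962 0.2152
29.6979 20.5326 10.0208 3.0992 0.4572 0.0000
33.6315 25.3464 15.2075 5.5128 0.9714 0.0000 0.0000
37.1874 29.6979 20.5326 9.4351 2.0639 0.0000 0.0000 0.0000
40.4018 33.6315 25.3464 15.2075 4.3851 0.0000 0.0000 0.0000 0.0000
43.3075 37.1874 29.6979 20.5326 9.3166 0.0000 0.0000 0.0000 0.0000 0.0000

params: Δt=0.13189 u=1.10623 d=0.90397 q=0.52459 e^(-rΔt)=0.99003
t_9 payoffs: 43.3075 37.1874 29.6979 20.5326 9.3166 0.0000 0.0000 0.0000 0.0000 0.0000
t_8: node(8,0) S=30.2582 payoff=40.4018 vs cont=39.6971 → 40.4018 [stop]  node(8,1) S=37.0285 payoff=33.6315 vs cont=32.9268 → 33.6315 [stop]  node(8,2) S=45.3136 payoff=25.3464 vs cont=24.6417 → 25.3464 [stop]  node(8,3) S=55.4525 payoff=15.2075 vs cont=14.5028 → 15.2075 [stop]  node(8,4) S=67.8600 payoff=2.8000 vs cont=4.3851 → 4.3851 [wait]  node(8,5) S=83.0437 payoff=0.0000 vs cont=0.0000 → 0.0000 [wait]  node(8,6) S=101.6247 payoff=0.0000 vs cont=0.0000 → 0.0000 [wait]  node(8,7) S=124.3632 payoff=0.0000 vs cont=0.0000 → 0.0000 [wait]  node(8,8) S=152.1894 payoff=0.0000 vs cont=0.0000 → 0.0000 [wait]  ⇒ S*(8)=55.4525
t_7: node(7,0) S=33.4726 payoff=37.1874 vs cont=36.4827 → 37.1874 [stop]  node(7,1) S=40.9621 payoff=29.6979 vs cont=28.9932 → 29.6979 [stop]  node(7,2) S=50.1274 payoff=20.5326 vs cont=19.8279 → 20.5326 [stop]  node(7,3) S=61.3434 payoff=9.3166 vs cont=9.4351 → 9.4351 [wait]  node(7,4) S=75.0689 payoff=0.0000 vs cont=2.0639 → 2.0639 [wait]  node(7,5) S=91.8656 payoff=0.0000 vs cont=0.0000 → 0.0000 [wait]  node(7,6) S=112.4205 payoff=0.0000 vs cont=0.0000 → 0.0000 [wait]  node(7,7) S=137.5746 payoff=0.0000 vs cont=0.0000 → 0.0000 [wait]  ⇒ S*(7)=50.1274
t_6: node(6,0) S=37.0285 payoff=33.6315 vs cont=32.9268 → 33.6315 [stop]  node(6,1) S=45.3136 payoff=25.3464 vs cont=24.6417 → 25.3464 [stop]  node(6,2) S=55.4525 payoff=15.2075 vs cont=14.5643 → 15.2075 [stop]  node(6,3) S=67.8600 payoff=2.8000 vs cont=5.5128 → 5.5128 [wait]  node(6,4) S=83.0437 payoff=0.0000 vs cont=0.9714 → 0.9714 [wait]  node(6,5) S=101.6247 payoff=0.0000 vs cont=0.0000 → 0.0000 [wait]  node(6,6) S=124.3632 payoff=0.0000 vs cont=0.0000 → 0.0000 [wait]  ⇒ S*(6)=55.4525
t_5: node(5,0) S=40.9621 payoff=29.6979 vs cont=28.9932 → 29.6979 [stop]  node(5,1) S=50.1274 payoff=20.5326 vs cont=19.8279 → 20.5326 [stop]  node(5,2) S=61.3434 payoff=9.3166 vs cont=10.0208 → 10.0208 [wait]  node(5,3) S=75.0689 payoff=0.0000 vs cont=3.0992 → 3.0992 [wait]  node(5,4) S=91.8656 payoff=0.0000 vs cont=0.4572 → 0.4572 [wait]  node(5,5) S=112.4205 payoff=0.0000 vs cont=0.0000 → 0.0000 [wait]  ⇒ S*(5)=50.1274
t_4: node(4,0) S=45.3136 payoff=25.3464 vs cont=24.6417 → 25.3464 [stop]  node(4,1) S=55.4525 payoff=15.2075 vs cont=14.8685 → 15.2075 [stop]  node(4,2) S=67.8600 payoff=2.8000 vs cont=6.3261 → 6.3261 [wait]  node(4,3) S=83.0437 payoff=0.0000 vs cont=1.6962 → 1.6962 [wait]  node(4,4) S=101.6247 payoff=0.0000 vs cont=0.2152 → 0.2152 [wait]  ⇒ S*(4)=55.4525
t_3: node(3,0) S=50.1274 payoff=20.5326 vs cont=19.8279 → 20.5326 [stop]  node(3,1) S=61.3434 payoff=9.3166 vs cont=10.4432 → 10.4432 [wait]  node(3,2) S=75.0689 payoff=0.0000 vs cont=3.8584 → 3.8584 [wait]  node(3,3) S=91.8656 payoff=0.0000 vs cont=0.9101 → 0.9101 [wait]  ⇒ S*(3)=50.1274
t_2: node(2,0) S=55.4525 payoff=15.2075 vs cont=15.0879 → 15.2075 [stop]  node(2,1) S=67.8600 payoff=2.8000 vs cont=6.9192 → 6.9192 [wait]  node(2,2) S=83.0437 payoff=0.0000 vs cont=2.2887 → 2.2887 [wait]  ⇒ S*(2)=55.4525
t_1: node(1,0) S=61.3434 payoff=9.3166 vs cont=10.7513 → 10.7513 [wait]  node(1,1) S=75.0689 payoff=0.0000 vs cont=4.4453 → 4.4453 [wait]  ⇒ S*(1)=-
t_0: node(0,0) S=67.8600 payoff=2.8000 vs cont=7.3690 → 7.3690 [wait]  ⇒ S*(0)=-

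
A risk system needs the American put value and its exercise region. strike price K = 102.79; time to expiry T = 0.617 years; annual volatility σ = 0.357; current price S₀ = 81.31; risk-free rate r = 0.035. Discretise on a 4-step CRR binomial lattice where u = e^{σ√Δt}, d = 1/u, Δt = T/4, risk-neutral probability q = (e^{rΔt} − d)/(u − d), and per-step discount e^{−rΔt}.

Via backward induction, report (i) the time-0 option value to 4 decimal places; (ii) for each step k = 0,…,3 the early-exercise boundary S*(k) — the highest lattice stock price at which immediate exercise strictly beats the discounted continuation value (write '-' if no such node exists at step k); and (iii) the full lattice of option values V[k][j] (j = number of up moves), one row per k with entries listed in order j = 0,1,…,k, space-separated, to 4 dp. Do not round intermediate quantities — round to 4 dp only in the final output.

params: Δt=0.15425 u=1.15052 d=0.86918 q=0.48425 e^(-rΔt)=0.99462
t_4 payoffs: 56.3841 41.3631 21.4800 0.0000 0.0000
t_3: node(3,0) S=53.3907 payoff=49.3993 vs cont=48.8458 → 49.3993 [stop]  node(3,1) S=70.6726 payoff=32.1174 vs cont=31.5639 → 32.1174 [stop]  node(3,2) S=93.5485 payoff=9.2415 vs cont=11.0187 → 11.0187 [wait]  node(3,3) S=123.8289 payoff=0.0000 vs cont=0.0000 → 0.0000 [wait]  ⇒ S*(3)=70.6726
t_2: node(2,0) S=61.4269 payoff=41.3631 vs cont=40.8097 → 41.3631 [stop]  node(2,1) S=81.3100 payoff=21.4800 vs cont=21.7825 → 21.7825 [wait]  node(2,2) S=107.6290 payoff=0.0000 vs cont=5.6524 → 5.6524 [wait]  ⇒ S*(2)=61.4269
t_1: node(1,0) S=70.6726 payoff=32.1174 vs cont=31.7096 → 32.1174 [stop]  node(1,1) S=93.5485 payoff=9.2415 vs cont=13.8963 → 13.8963 [wait]  ⇒ S*(1)=70.6726
t_0: node(0,0) S=81.3100 payoff=21.4800 vs cont=23.1685 → 23.1685 [wait]  ⇒ S*(0)=-

price = 23.1685
boundary = - 70.6726 61.4269 70.6726
tree:
23.1685
32.1174 13.8963
41.3631 21.7825 5.6524
49.3993 32.1174 11.0187 0.0000
56.3841 41.3631 21.4800 0.0000 0.0000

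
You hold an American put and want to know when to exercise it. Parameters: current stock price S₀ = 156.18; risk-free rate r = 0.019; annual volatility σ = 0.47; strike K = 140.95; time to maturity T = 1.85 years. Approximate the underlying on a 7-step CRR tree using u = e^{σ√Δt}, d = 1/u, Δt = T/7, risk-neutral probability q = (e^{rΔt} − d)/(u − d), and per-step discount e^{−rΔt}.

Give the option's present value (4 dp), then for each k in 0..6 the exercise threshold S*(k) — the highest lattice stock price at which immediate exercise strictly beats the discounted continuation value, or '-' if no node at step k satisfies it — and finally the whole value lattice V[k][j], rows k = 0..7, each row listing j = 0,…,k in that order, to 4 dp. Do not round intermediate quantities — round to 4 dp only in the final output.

price = 28.7431
boundary = - - - - 59.4137 75.6522 96.3288
tree:
28.7431
39.1995 16.2950
51.9132 24.1116 6.9314
66.4024 34.7992 11.3292 1.6383
81.5363 48.6630 18.2577 2.9947 0.0000
94.2892 65.2978 28.8925 5.4744 0.0000 0.0000
104.3048 81.5363 44.6212 10.0073 0.0000 0.0000 0.0000
112.1705 94.2892 65.2978 18.2934 0.0000 0.0000 0.0000 0.0000

params: Δt=0.26429 u=1.27331 d=0.78535 q=0.45020 e^(-rΔt)=0.99499
t_7 payoffs: 112.1705 94.2892 65.2978 18.2934 0.0000 0.0000 0.0000 0.0000
t_6: node(6,0) S=36.6452 payoff=104.3048 vs cont=103.5988 → 104.3048 [stop]  node(6,1) S=59.4137 payoff=81.5363 vs cont=80.8303 → 81.5363 [stop]  node(6,2) S=96.3288 payoff=44.6212 vs cont=43.9152 → 44.6212 [stop]  node(6,3) S=156.1800 payoff=0.0000 vs cont=10.0073 → 10.0073 [wait]  node(6,4) S=253.2181 payoff=0.0000 vs cont=0.0000 → 0.0000 [wait]  node(6,5) S=410.5482 payoff=0.0000 vs cont=0.0000 → 0.0000 [wait]  node(6,6) S=665.6309 payoff=0.0000 vs cont=0.0000 → 0.0000 [wait]  ⇒ S*(6)=96.3288
t_5: node(5,0) S=46.6608 payoff=94.2892 vs cont=93.5832 → 94.2892 [stop]  node(5,1) S=75.6522 payoff=65.2978 vs cont=64.5918 → 65.2978 [stop]  node(5,2) S=122.6566 payoff=18.2934 vs cont=28.8925 → 28.8925 [wait]  node(5,3) S=198.8658 payoff=0.0000 vs cont=5.4744 → 5.4744 [wait]  node(5,4) S=322.4255 payoff=0.0000 vs cont=0.0000 → 0.0000 [wait]  node(5,5) S=522.7557 payoff=0.0000 vs cont=0.0000 → 0.0000 [wait]  ⇒ S*(5)=75.6522
t_4: node(4,0) S=59.4137 payoff=81.5363 vs cont=80.8303 → 81.5363 [stop]  node(4,1) S=96.3288 payoff=44.6212 vs cont=48.6630 → 48.6630 [wait]  node(4,2) S=156.1800 payoff=0.0000 vs cont=18.2577 → 18.2577 [wait]  node(4,3) S=253.2181 payoff=0.0000 vs cont=2.9947 → 2.9947 [wait]  node(4,4) S=410.5482 payoff=0.0000 vs cont=0.0000 → 0.0000 [wait]  ⇒ S*(4)=59.4137
t_3: node(3,0) S=75.6522 payoff=65.2978 vs cont=66.4024 → 66.4024 [wait]  node(3,1) S=122.6566 payoff=18.2934 vs cont=34.7992 → 34.7992 [wait]  node(3,2) S=198.8658 payoff=0.0000 vs cont=11.3292 → 11.3292 [wait]  node(3,3) S=322.4255 payoff=0.0000 vs cont=1.6383 → 1.6383 [wait]  ⇒ S*(3)=-
t_2: node(2,0) S=96.3288 payoff=44.6212 vs cont=51.9132 → 51.9132 [wait]  node(2,1) S=156.1800 payoff=0.0000 vs cont=24.1116 → 24.1116 [wait]  node(2,2) S=253.2181 payoff=0.0000 vs cont=6.9314 → 6.9314 [wait]  ⇒ S*(2)=-
t_1: node(1,0) S=122.6566 payoff=18.2934 vs cont=39.1995 → 39.1995 [wait]  node(1,1) S=198.8658 payoff=0.0000 vs cont=16.2950 → 16.2950 [wait]  ⇒ S*(1)=-
t_0: node(0,0) S=156.1800 payoff=0.0000 vs cont=28.7431 → 28.7431 [wait]  ⇒ S*(0)=-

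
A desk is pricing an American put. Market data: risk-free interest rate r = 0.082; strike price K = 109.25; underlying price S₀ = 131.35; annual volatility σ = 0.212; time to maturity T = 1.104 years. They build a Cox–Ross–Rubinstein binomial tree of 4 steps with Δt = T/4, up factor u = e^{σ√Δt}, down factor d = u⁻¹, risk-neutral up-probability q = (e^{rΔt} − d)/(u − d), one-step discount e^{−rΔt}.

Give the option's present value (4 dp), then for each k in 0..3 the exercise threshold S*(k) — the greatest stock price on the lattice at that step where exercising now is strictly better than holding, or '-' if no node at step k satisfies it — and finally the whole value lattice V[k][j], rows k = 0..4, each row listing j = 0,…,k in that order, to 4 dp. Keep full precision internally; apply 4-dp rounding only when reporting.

price = 1.5930
boundary = - - - 94.0417
tree:
1.5930
3.4307 0.2967
7.2873 0.7137 0.0000
15.2083 1.7165 0.0000 0.0000
25.1200 4.1288 0.0000 0.0000 0.0000

Δt=0.27600  u=1.11781  d=0.89460  q=0.57473  discount=0.97762
step 4 (expiry): payoffs max(K−S,0) = 25.1200 4.1288 0.0000 0.0000 0.0000
step 3: (k=3,j=0): S=94.0417, (K−S)⁺=15.2083, hold=12.7635 ⇒ V=15.2083 exercise | (k=3,j=1): S=117.5061, (K−S)⁺=0.0000, hold=1.7165 ⇒ V=1.7165 continue | (k=3,j=2): S=146.8250, (K−S)⁺=0.0000, hold=0.0000 ⇒ V=0.0000 continue | (k=3,j=3): S=183.4593, (K−S)⁺=0.0000, hold=0.0000 ⇒ V=0.0000 continue  boundary S*=94.0417
step 2: (k=2,j=0): S=105.1212, (K−S)⁺=4.1288, hold=7.2873 ⇒ V=7.2873 continue | (k=2,j=1): S=131.3500, (K−S)⁺=0.0000, hold=0.7137 ⇒ V=0.7137 continue | (k=2,j=2): S=164.1231, (K−S)⁺=0.0000, hold=0.0000 ⇒ V=0.0000 continue  boundary S*=-
step 1: (k=1,j=0): S=117.5061, (K−S)⁺=0.0000, hold=3.4307 ⇒ V=3.4307 continue | (k=1,j=1): S=146.8250, (K−S)⁺=0.0000, hold=0.2967 ⇒ V=0.2967 continue  boundary S*=-
step 0: (k=0,j=0): S=131.3500, (K−S)⁺=0.0000, hold=1.5930 ⇒ V=1.5930 continue  boundary S*=-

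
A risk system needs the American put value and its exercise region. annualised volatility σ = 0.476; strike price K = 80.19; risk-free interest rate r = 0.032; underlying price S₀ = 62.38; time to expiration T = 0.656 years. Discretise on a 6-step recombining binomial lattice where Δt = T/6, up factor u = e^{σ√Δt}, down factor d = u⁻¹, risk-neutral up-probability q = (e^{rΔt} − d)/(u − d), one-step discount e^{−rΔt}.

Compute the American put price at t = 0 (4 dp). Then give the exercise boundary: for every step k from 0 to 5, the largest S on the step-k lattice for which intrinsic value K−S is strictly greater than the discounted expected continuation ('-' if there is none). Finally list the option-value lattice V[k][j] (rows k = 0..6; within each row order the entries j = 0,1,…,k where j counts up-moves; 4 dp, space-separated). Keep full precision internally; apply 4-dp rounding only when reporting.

price = 21.1160
boundary = - - 45.5340 38.9029 45.5340 53.2955
tree:
21.1160
27.5871 14.0289
34.6560 19.8788 7.5844
41.2871 26.9684 12.0901 2.5969
46.9526 34.6560 18.5629 4.9339 0.0000
51.7930 41.2871 26.8945 9.3740 0.0000 0.0000
55.9285 46.9526 34.6560 17.8100 0.0000 0.0000 0.0000

params: Δt=0.10933 u=1.17045 d=0.85437 q=0.47182 e^(-rΔt)=0.99651
t_6 payoffs: 55.9285 46.9526 34.6560 17.8100 0.0000 0.0000 0.0000
t_5: node(5,0) S=28.3970 payoff=51.7930 vs cont=51.5129 → 51.7930 [stop]  node(5,1) S=38.9029 payoff=41.2871 vs cont=41.0071 → 41.2871 [stop]  node(5,2) S=53.2955 payoff=26.8945 vs cont=26.6144 → 26.8945 [stop]  node(5,3) S=73.0130 payoff=7.1770 vs cont=9.3740 → 9.3740 [wait]  node(5,4) S=100.0251 payoff=0.0000 vs cont=0.0000 → 0.0000 [wait]  node(5,5) S=137.0308 payoff=0.0000 vs cont=0.0000 → 0.0000 [wait]  ⇒ S*(5)=53.2955
t_4: node(4,0) S=33.2374 payoff=46.9526 vs cont=46.6725 → 46.9526 [stop]  node(4,1) S=45.5340 payoff=34.6560 vs cont=34.3759 → 34.6560 [stop]  node(4,2) S=62.3800 payoff=17.8100 vs cont=18.5629 → 18.5629 [wait]  node(4,3) S=85.4584 payoff=0.0000 vs cont=4.9339 → 4.9339 [wait]  node(4,4) S=117.0749 payoff=0.0000 vs cont=0.0000 → 0.0000 [wait]  ⇒ S*(4)=45.5340
t_3: node(3,0) S=38.9029 payoff=41.2871 vs cont=41.0071 → 41.2871 [stop]  node(3,1) S=53.2955 payoff=26.8945 vs cont=26.9684 → 26.9684 [wait]  node(3,2) S=73.0130 payoff=7.1770 vs cont=12.0901 → 12.0901 [wait]  node(3,3) S=100.0251 payoff=0.0000 vs cont=2.5969 → 2.5969 [wait]  ⇒ S*(3)=38.9029
t_2: node(2,0) S=45.5340 payoff=34.6560 vs cont=34.4106 → 34.6560 [stop]  node(2,1) S=62.3800 payoff=17.8100 vs cont=19.8788 → 19.8788 [wait]  node(2,2) S=85.4584 payoff=0.0000 vs cont=7.5844 → 7.5844 [wait]  ⇒ S*(2)=45.5340
t_1: node(1,0) S=53.2955 payoff=26.8945 vs cont=27.5871 → 27.5871 [wait]  node(1,1) S=73.0130 payoff=7.1770 vs cont=14.0289 → 14.0289 [wait]  ⇒ S*(1)=-
t_0: node(0,0) S=62.3800 payoff=17.8100 vs cont=21.1160 → 21.1160 [wait]  ⇒ S*(0)=-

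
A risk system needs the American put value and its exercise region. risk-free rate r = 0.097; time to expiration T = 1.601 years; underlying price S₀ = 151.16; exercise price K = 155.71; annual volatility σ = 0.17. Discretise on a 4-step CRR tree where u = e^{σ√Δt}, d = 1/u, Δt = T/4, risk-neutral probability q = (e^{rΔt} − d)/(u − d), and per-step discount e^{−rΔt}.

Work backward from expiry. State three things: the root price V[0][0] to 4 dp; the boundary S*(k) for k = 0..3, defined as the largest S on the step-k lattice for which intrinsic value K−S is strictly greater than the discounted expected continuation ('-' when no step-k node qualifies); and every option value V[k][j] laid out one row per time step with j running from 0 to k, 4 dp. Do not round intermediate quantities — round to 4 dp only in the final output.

price = 8.3605
boundary = - 135.7463 121.9044 135.7463
tree:
8.3605
19.9637 2.8020
33.8056 7.5391 0.4958
46.2361 19.9637 1.5020 0.0000
57.3991 33.8056 4.5500 0.0000 0.0000

Δt=0.40025, u=1.11355, d=0.89803, q=0.65683, disc=e^(-rΔt)=0.96192
k=4 terminal: V=max(K-S,0) → 57.3991 33.8056 4.5500 0.0000 0.0000
k=3: j=0 S=109.4739 intr=46.2361 cont=40.3067 V=46.2361[EX]; j=1 S=135.7463 intr=19.9637 cont=14.0342 V=19.9637[EX]; j=2 S=168.3239 intr=0.0000 cont=1.5020 V=1.5020[hold]; j=3 S=208.7197 intr=0.0000 cont=0.0000 V=0.0000[hold]  S*(3)=135.7463
k=2: j=0 S=121.9044 intr=33.8056 cont=27.8762 V=33.8056[EX]; j=1 S=151.1600 intr=4.5500 cont=7.5391 V=7.5391[hold]; j=2 S=187.4367 intr=0.0000 cont=0.4958 V=0.4958[hold]  S*(2)=121.9044
k=1: j=0 S=135.7463 intr=19.9637 cont=15.9228 V=19.9637[EX]; j=1 S=168.3239 intr=0.0000 cont=2.8020 V=2.8020[hold]  S*(1)=135.7463
k=0: j=0 S=151.1600 intr=4.5500 cont=8.3605 V=8.3605[hold]  S*(0)=-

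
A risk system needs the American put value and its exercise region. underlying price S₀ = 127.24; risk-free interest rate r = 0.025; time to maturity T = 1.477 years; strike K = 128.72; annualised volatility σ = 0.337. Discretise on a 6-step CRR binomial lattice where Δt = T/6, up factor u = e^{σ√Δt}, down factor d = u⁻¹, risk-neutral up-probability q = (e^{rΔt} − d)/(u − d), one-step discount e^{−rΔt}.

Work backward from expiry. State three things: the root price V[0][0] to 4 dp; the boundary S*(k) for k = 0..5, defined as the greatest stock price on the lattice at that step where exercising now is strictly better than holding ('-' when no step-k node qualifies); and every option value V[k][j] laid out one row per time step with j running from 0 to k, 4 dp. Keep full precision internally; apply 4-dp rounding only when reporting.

Δt=0.24617, u=1.18199, d=0.84603, q=0.47667, disc=e^(-rΔt)=0.99386
k=6 terminal: V=max(K-S,0) → 82.0615 63.5329 37.6463 1.4800 0.0000 0.0000 0.0000
k=5: j=0 S=55.1501 intr=73.5699 cont=72.7801 V=73.5699[EX]; j=1 S=77.0508 intr=51.6692 cont=50.8794 V=51.6692[EX]; j=2 S=107.6486 intr=21.0714 cont=20.2817 V=21.0714[EX]; j=3 S=150.3970 intr=0.0000 cont=0.7698 V=0.7698[hold]; j=4 S=210.1212 intr=0.0000 cont=0.0000 V=0.0000[hold]; j=5 S=293.5626 intr=0.0000 cont=0.0000 V=0.0000[hold]  S*(5)=107.6486
k=4: j=0 S=65.1871 intr=63.5329 cont=62.7431 V=63.5329[EX]; j=1 S=91.0737 intr=37.6463 cont=36.8566 V=37.6463[EX]; j=2 S=127.2400 intr=1.4800 cont=11.3243 V=11.3243[hold]; j=3 S=177.7684 intr=0.0000 cont=0.4004 V=0.4004[hold]; j=4 S=248.3621 intr=0.0000 cont=0.0000 V=0.0000[hold]  S*(4)=91.0737
k=3: j=0 S=77.0508 intr=51.6692 cont=50.8794 V=51.6692[EX]; j=1 S=107.6486 intr=21.0714 cont=24.9454 V=24.9454[hold]; j=2 S=150.3970 intr=0.0000 cont=6.0797 V=6.0797[hold]; j=3 S=210.1212 intr=0.0000 cont=0.2082 V=0.2082[hold]  S*(3)=77.0508
k=2: j=0 S=91.0737 intr=37.6463 cont=38.6919 V=38.6919[hold]; j=1 S=127.2400 intr=1.4800 cont=15.8548 V=15.8548[hold]; j=2 S=177.7684 intr=0.0000 cont=3.2608 V=3.2608[hold]  S*(2)=-
k=1: j=0 S=107.6486 intr=21.0714 cont=27.6355 V=27.6355[hold]; j=1 S=150.3970 intr=0.0000 cont=9.7912 V=9.7912[hold]  S*(1)=-
k=0: j=0 S=127.2400 intr=1.4800 cont=19.0123 V=19.0123[hold]  S*(0)=-

price = 19.0123
boundary = - - - 77.0508 91.0737 107.6486
tree:
19.0123
27.6355 9.7912
38.6919 15.8548 3.2608
51.6692 24.9454 6.0797 0.2082
63.5329 37.6463 11.3243 0.4004 0.0000
73.5699 51.6692 21.0714 0.7698 0.0000 0.0000
82.0615 63.5329 37.6463 1.4800 0.0000 0.0000 0.0000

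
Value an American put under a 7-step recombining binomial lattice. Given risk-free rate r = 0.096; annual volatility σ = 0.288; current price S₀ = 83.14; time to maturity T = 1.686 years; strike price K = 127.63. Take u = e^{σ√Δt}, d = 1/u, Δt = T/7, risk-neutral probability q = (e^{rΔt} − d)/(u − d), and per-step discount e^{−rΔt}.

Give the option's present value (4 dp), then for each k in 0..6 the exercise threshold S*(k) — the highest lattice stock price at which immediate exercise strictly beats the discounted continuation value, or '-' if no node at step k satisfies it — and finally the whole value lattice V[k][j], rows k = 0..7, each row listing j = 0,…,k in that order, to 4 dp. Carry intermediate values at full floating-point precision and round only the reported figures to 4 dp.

Δt=0.24086  u=1.15182  d=0.86819  q=0.54720  discount=0.97714
step 7 (expiry): payoffs max(K−S,0) = 96.7185 86.6201 73.2227 55.4485 31.8678 0.5835 0.0000 0.0000
step 6: (k=6,j=0): S=35.6045, (K−S)⁺=92.0255, hold=89.1083 ⇒ V=92.0255 exercise | (k=6,j=1): S=47.2360, (K−S)⁺=80.3940, hold=77.4767 ⇒ V=80.3940 exercise | (k=6,j=2): S=62.6674, (K−S)⁺=64.9626, hold=62.0454 ⇒ V=64.9626 exercise | (k=6,j=3): S=83.1400, (K−S)⁺=44.4900, hold=41.5728 ⇒ V=44.4900 exercise | (k=6,j=4): S=110.3007, (K−S)⁺=17.3293, hold=14.4120 ⇒ V=17.3293 exercise | (k=6,j=5): S=146.3345, (K−S)⁺=0.0000, hold=0.2582 ⇒ V=0.2582 continue | (k=6,j=6): S=194.1401, (K−S)⁺=0.0000, hold=0.0000 ⇒ V=0.0000 continue  boundary S*=110.3007
step 5: (k=5,j=0): S=41.0099, (K−S)⁺=86.6201, hold=83.7028 ⇒ V=86.6201 exercise | (k=5,j=1): S=54.4073, (K−S)⁺=73.2227, hold=70.3054 ⇒ V=73.2227 exercise | (k=5,j=2): S=72.1815, (K−S)⁺=55.4485, hold=52.5313 ⇒ V=55.4485 exercise | (k=5,j=3): S=95.7622, (K−S)⁺=31.8678, hold=28.9505 ⇒ V=31.8678 exercise | (k=5,j=4): S=127.0465, (K−S)⁺=0.5835, hold=7.8054 ⇒ V=7.8054 continue | (k=5,j=5): S=168.5509, (K−S)⁺=0.0000, hold=0.1142 ⇒ V=0.1142 continue  boundary S*=95.7622
step 4: (k=4,j=0): S=47.2360, (K−S)⁺=80.3940, hold=77.4767 ⇒ V=80.3940 exercise | (k=4,j=1): S=62.6674, (K−S)⁺=64.9626, hold=62.0454 ⇒ V=64.9626 exercise | (k=4,j=2): S=83.1400, (K−S)⁺=44.4900, hold=41.5728 ⇒ V=44.4900 exercise | (k=4,j=3): S=110.3007, (K−S)⁺=17.3293, hold=18.2735 ⇒ V=18.2735 continue | (k=4,j=4): S=146.3345, (K−S)⁺=0.0000, hold=3.5146 ⇒ V=3.5146 continue  boundary S*=83.1400
step 3: (k=3,j=0): S=54.4073, (K−S)⁺=73.2227, hold=70.3054 ⇒ V=73.2227 exercise | (k=3,j=1): S=72.1815, (K−S)⁺=55.4485, hold=52.5313 ⇒ V=55.4485 exercise | (k=3,j=2): S=95.7622, (K−S)⁺=31.8678, hold=29.4554 ⇒ V=31.8678 exercise | (k=3,j=3): S=127.0465, (K−S)⁺=0.5835, hold=9.9644 ⇒ V=9.9644 continue  boundary S*=95.7622
step 2: (k=2,j=0): S=62.6674, (K−S)⁺=64.9626, hold=62.0454 ⇒ V=64.9626 exercise | (k=2,j=1): S=83.1400, (K−S)⁺=44.4900, hold=41.5728 ⇒ V=44.4900 exercise | (k=2,j=2): S=110.3007, (K−S)⁺=17.3293, hold=19.4279 ⇒ V=19.4279 continue  boundary S*=83.1400
step 1: (k=1,j=0): S=72.1815, (K−S)⁺=55.4485, hold=52.5313 ⇒ V=55.4485 exercise | (k=1,j=1): S=95.7622, (K−S)⁺=31.8678, hold=30.0726 ⇒ V=31.8678 exercise  boundary S*=95.7622
step 0: (k=0,j=0): S=83.1400, (K−S)⁺=44.4900, hold=41.5728 ⇒ V=44.4900 exercise  boundary S*=83.1400

price = 44.4900
boundary = 83.1400 95.7622 83.1400 95.7622 83.1400 95.7622 110.3007
tree:
44.4900
55.4485 31.8678
64.9626 44.4900 19.4279
73.2227 55.4485 31.8678 9.9644
80.3940 64.9626 44.4900 18.2735 3.5146
86.6201 73.2227 55.4485 31.8678 7.8054 0.1142
92.0255 80.3940 64.9626 44.4900 17.3293 0.2582 0.0000
96.7185 86.6201 73.2227 55.4485 31.8678 0.5835 0.0000 0.0000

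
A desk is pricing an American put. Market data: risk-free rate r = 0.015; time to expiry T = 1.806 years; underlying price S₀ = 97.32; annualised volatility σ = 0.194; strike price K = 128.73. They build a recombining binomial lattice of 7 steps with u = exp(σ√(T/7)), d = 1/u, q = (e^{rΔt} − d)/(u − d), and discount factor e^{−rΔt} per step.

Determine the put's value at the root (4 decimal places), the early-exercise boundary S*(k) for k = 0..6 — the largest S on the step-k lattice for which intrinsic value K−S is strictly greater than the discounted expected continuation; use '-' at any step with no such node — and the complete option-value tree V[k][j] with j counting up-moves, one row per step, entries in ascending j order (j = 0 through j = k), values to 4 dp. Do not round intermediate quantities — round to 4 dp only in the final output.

params: Δt=0.25800 u=1.10356 d=0.90616 q=0.49503 e^(-rΔt)=0.99614
t_7 payoffs: 79.9058 69.2699 56.3170 40.5425 21.3317 0.0000 0.0000 0.0000
t_6: node(6,0) S=53.8803 payoff=74.8497 vs cont=74.3524 → 74.8497 [stop]  node(6,1) S=65.6177 payoff=63.1123 vs cont=62.6151 → 63.1123 [stop]  node(6,2) S=79.9119 payoff=48.8181 vs cont=48.3209 → 48.8181 [stop]  node(6,3) S=97.3200 payoff=31.4100 vs cont=30.9128 → 31.4100 [stop]  node(6,4) S=118.5203 payoff=10.2097 vs cont=10.7303 → 10.7303 [wait]  node(6,5) S=144.3388 payoff=0.0000 vs cont=0.0000 → 0.0000 [wait]  node(6,6) S=175.7818 payoff=0.0000 vs cont=0.0000 → 0.0000 [wait]  ⇒ S*(6)=97.3200
t_5: node(5,0) S=59.4601 payoff=69.2699 vs cont=68.7727 → 69.2699 [stop]  node(5,1) S=72.4130 payoff=56.3170 vs cont=55.8198 → 56.3170 [stop]  node(5,2) S=88.1875 payoff=40.5425 vs cont=40.0453 → 40.5425 [stop]  node(5,3) S=107.3983 payoff=21.3317 vs cont=21.0912 → 21.3317 [stop]  node(5,4) S=130.7940 payoff=0.0000 vs cont=5.3976 → 5.3976 [wait]  node(5,5) S=159.2863 payoff=0.0000 vs cont=0.0000 → 0.0000 [wait]  ⇒ S*(5)=107.3983
t_4: node(4,0) S=65.6177 payoff=63.1123 vs cont=62.6151 → 63.1123 [stop]  node(4,1) S=79.9119 payoff=48.8181 vs cont=48.3209 → 48.8181 [stop]  node(4,2) S=97.3200 payoff=31.4100 vs cont=30.9128 → 31.4100 [stop]  node(4,3) S=118.5203 payoff=10.2097 vs cont=13.3919 → 13.3919 [wait]  node(4,4) S=144.3388 payoff=0.0000 vs cont=2.7151 → 2.7151 [wait]  ⇒ S*(4)=97.3200
t_3: node(3,0) S=72.4130 payoff=56.3170 vs cont=55.8198 → 56.3170 [stop]  node(3,1) S=88.1875 payoff=40.5425 vs cont=40.0453 → 40.5425 [stop]  node(3,2) S=107.3983 payoff=21.3317 vs cont=22.4037 → 22.4037 [wait]  node(3,3) S=130.7940 payoff=0.0000 vs cont=8.0753 → 8.0753 [wait]  ⇒ S*(3)=88.1875
t_2: node(2,0) S=79.9119 payoff=48.8181 vs cont=48.3209 → 48.8181 [stop]  node(2,1) S=97.3200 payoff=31.4100 vs cont=31.4414 → 31.4414 [wait]  node(2,2) S=118.5203 payoff=10.2097 vs cont=15.2516 → 15.2516 [wait]  ⇒ S*(2)=79.9119
t_1: node(1,0) S=88.1875 payoff=40.5425 vs cont=40.0608 → 40.5425 [stop]  node(1,1) S=107.3983 payoff=21.3317 vs cont=23.3365 → 23.3365 [wait]  ⇒ S*(1)=88.1875
t_0: node(0,0) S=97.3200 payoff=31.4100 vs cont=31.9014 → 31.9014 [wait]  ⇒ S*(0)=-

price = 31.9014
boundary = - 88.1875 79.9119 88.1875 97.3200 107.3983 97.3200
tree:
31.9014
40.5425 23.3365
48.8181 31.4414 15.2516
56.3170 40.5425 22.4037 8.0753
63.1123 48.8181 31.4100 13.3919 2.7151
69.2699 56.3170 40.5425 21.3317 5.3976 0.0000
74.8497 63.1123 48.8181 31.4100 10.7303 0.0000 0.0000
79.9058 69.2699 56.3170 40.5425 21.3317 0.0000 0.0000 0.0000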